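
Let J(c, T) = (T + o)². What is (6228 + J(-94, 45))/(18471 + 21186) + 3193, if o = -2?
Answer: 126632878/39657 ≈ 3193.2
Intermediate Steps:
J(c, T) = (-2 + T)² (J(c, T) = (T - 2)² = (-2 + T)²)
(6228 + J(-94, 45))/(18471 + 21186) + 3193 = (6228 + (-2 + 45)²)/(18471 + 21186) + 3193 = (6228 + 43²)/39657 + 3193 = (6228 + 1849)*(1/39657) + 3193 = 8077*(1/39657) + 3193 = 8077/39657 + 3193 = 126632878/39657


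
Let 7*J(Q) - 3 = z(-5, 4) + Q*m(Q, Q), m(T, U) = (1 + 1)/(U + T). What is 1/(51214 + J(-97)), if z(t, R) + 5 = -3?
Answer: 7/358494 ≈ 1.9526e-5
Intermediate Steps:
z(t, R) = -8 (z(t, R) = -5 - 3 = -8)
m(T, U) = 2/(T + U)
J(Q) = -4/7 (J(Q) = 3/7 + (-8 + Q*(2/(Q + Q)))/7 = 3/7 + (-8 + Q*(2/((2*Q))))/7 = 3/7 + (-8 + Q*(2*(1/(2*Q))))/7 = 3/7 + (-8 + Q/Q)/7 = 3/7 + (-8 + 1)/7 = 3/7 + (⅐)*(-7) = 3/7 - 1 = -4/7)
1/(51214 + J(-97)) = 1/(51214 - 4/7) = 1/(358494/7) = 7/358494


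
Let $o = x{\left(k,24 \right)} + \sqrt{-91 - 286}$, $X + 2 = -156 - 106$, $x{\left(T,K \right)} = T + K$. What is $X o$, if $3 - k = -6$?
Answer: $-8712 - 264 i \sqrt{377} \approx -8712.0 - 5126.0 i$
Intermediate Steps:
$k = 9$ ($k = 3 - -6 = 3 + 6 = 9$)
$x{\left(T,K \right)} = K + T$
$X = -264$ ($X = -2 - 262 = -264$)
$o = 33 + i \sqrt{377}$ ($o = \left(24 + 9\right) + \sqrt{-91 - 286} = 33 + \sqrt{-377} = 33 + i \sqrt{377} \approx 33.0 + 19.416 i$)
$X o = - 264 \left(33 + i \sqrt{377}\right) = -8712 - 264 i \sqrt{377}$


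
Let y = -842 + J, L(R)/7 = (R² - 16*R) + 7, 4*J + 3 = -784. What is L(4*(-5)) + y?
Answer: 16201/4 ≈ 4050.3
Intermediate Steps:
J = -787/4 (J = -¾ + (¼)*(-784) = -¾ - 196 = -787/4 ≈ -196.75)
L(R) = 49 - 112*R + 7*R² (L(R) = 7*((R² - 16*R) + 7) = 7*(7 + R² - 16*R) = 49 - 112*R + 7*R²)
y = -4155/4 (y = -842 - 787/4 = -4155/4 ≈ -1038.8)
L(4*(-5)) + y = (49 - 448*(-5) + 7*(4*(-5))²) - 4155/4 = (49 - 112*(-20) + 7*(-20)²) - 4155/4 = (49 + 2240 + 7*400) - 4155/4 = (49 + 2240 + 2800) - 4155/4 = 5089 - 4155/4 = 16201/4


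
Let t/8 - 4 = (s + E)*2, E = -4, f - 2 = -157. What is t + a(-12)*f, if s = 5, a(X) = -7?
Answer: 1133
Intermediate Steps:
f = -155 (f = 2 - 157 = -155)
t = 48 (t = 32 + 8*((5 - 4)*2) = 32 + 8*(1*2) = 32 + 8*2 = 32 + 16 = 48)
t + a(-12)*f = 48 - 7*(-155) = 48 + 1085 = 1133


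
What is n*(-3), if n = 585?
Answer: -1755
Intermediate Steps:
n*(-3) = 585*(-3) = -1755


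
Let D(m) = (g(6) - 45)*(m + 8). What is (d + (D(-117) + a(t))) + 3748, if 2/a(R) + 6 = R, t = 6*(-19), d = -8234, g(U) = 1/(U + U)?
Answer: 4099/10 ≈ 409.90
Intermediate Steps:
g(U) = 1/(2*U)
t = -114
a(R) = 2/(-6 + R)
D(m) = -1078/3 - 539*m/12 (D(m) = ((1/2)/6 - 45)*(m + 8) = ((1/2)*(1/6) - 45)*(8 + m) = (1/12 - 45)*(8 + m) = -539*(8 + m)/12 = -1078/3 - 539*m/12)
(d + (D(-117) + a(t))) + 3748 = (-8234 + ((-1078/3 - 539/12*(-117)) + 2/(-6 - 114))) + 3748 = (-8234 + ((-1078/3 + 21021/4) + 2/(-120))) + 3748 = (-8234 + (58751/12 + 2*(-1/120))) + 3748 = (-8234 + (58751/12 - 1/60)) + 3748 = (-8234 + 48959/10) + 3748 = -33381/10 + 3748 = 4099/10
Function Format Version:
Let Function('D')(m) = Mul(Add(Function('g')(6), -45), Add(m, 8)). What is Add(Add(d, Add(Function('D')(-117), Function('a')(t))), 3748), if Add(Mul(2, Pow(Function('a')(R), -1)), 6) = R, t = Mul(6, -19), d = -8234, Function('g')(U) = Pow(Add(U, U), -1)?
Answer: Rational(4099, 10) ≈ 409.90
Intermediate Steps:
Function('g')(U) = Mul(Rational(1, 2), Pow(U, -1)) (Function('g')(U) = Pow(Mul(2, U), -1) = Mul(Rational(1, 2), Pow(U, -1)))
t = -114
Function('a')(R) = Mul(2, Pow(Add(-6, R), -1))
Function('D')(m) = Add(Rational(-1078, 3), Mul(Rational(-539, 12), m)) (Function('D')(m) = Mul(Add(Mul(Rational(1, 2), Pow(6, -1)), -45), Add(m, 8)) = Mul(Add(Mul(Rational(1, 2), Rational(1, 6)), -45), Add(8, m)) = Mul(Add(Rational(1, 12), -45), Add(8, m)) = Mul(Rational(-539, 12), Add(8, m)) = Add(Rational(-1078, 3), Mul(Rational(-539, 12), m)))
Add(Add(d, Add(Function('D')(-117), Function('a')(t))), 3748) = Add(Add(-8234, Add(Add(Rational(-1078, 3), Mul(Rational(-539, 12), -117)), Mul(2, Pow(Add(-6, -114), -1)))), 3748) = Add(Add(-8234, Add(Add(Rational(-1078, 3), Rational(21021, 4)), Mul(2, Pow(-120, -1)))), 3748) = Add(Add(-8234, Add(Rational(58751, 12), Mul(2, Rational(-1, 120)))), 3748) = Add(Add(-8234, Add(Rational(58751, 12), Rational(-1, 60))), 3748) = Add(Add(-8234, Rational(48959, 10)), 3748) = Add(Rational(-33381, 10), 3748) = Rational(4099, 10)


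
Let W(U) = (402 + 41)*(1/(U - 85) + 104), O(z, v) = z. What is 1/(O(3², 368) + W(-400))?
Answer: 485/22348842 ≈ 2.1701e-5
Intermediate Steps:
W(U) = 46072 + 443/(-85 + U) (W(U) = 443*(1/(-85 + U) + 104) = 443*(104 + 1/(-85 + U)) = 46072 + 443/(-85 + U))
1/(O(3², 368) + W(-400)) = 1/(3² + 443*(-8839 + 104*(-400))/(-85 - 400)) = 1/(9 + 443*(-8839 - 41600)/(-485)) = 1/(9 + 443*(-1/485)*(-50439)) = 1/(9 + 22344477/485) = 1/(22348842/485) = 485/22348842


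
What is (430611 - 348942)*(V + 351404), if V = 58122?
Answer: 33445578894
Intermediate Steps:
(430611 - 348942)*(V + 351404) = (430611 - 348942)*(58122 + 351404) = 81669*409526 = 33445578894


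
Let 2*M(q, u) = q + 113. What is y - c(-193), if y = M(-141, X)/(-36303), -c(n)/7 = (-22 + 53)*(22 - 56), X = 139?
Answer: -267843520/36303 ≈ -7378.0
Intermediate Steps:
M(q, u) = 113/2 + q/2 (M(q, u) = (q + 113)/2 = (113 + q)/2 = 113/2 + q/2)
c(n) = 7378 (c(n) = -7*(-22 + 53)*(22 - 56) = -217*(-34) = -7*(-1054) = 7378)
y = 14/36303 (y = (113/2 + (½)*(-141))/(-36303) = (113/2 - 141/2)*(-1/36303) = -14*(-1/36303) = 14/36303 ≈ 0.00038564)
y - c(-193) = 14/36303 - 1*7378 = 14/36303 - 7378 = -267843520/36303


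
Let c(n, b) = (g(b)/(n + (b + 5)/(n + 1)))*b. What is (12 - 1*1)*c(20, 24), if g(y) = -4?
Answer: -22176/449 ≈ -49.390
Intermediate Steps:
c(n, b) = -4*b/(n + (5 + b)/(1 + n)) (c(n, b) = (-4/(n + (b + 5)/(n + 1)))*b = (-4/(n + (5 + b)/(1 + n)))*b = -4*b/(n + (5 + b)/(1 + n)))
(12 - 1*1)*c(20, 24) = (12 - 1*1)*(-4*24*(1 + 20)/(5 + 24 + 20 + 20²)) = (12 - 1)*(-4*24*21/(5 + 24 + 20 + 400)) = 11*(-4*24*21/449) = 11*(-4*24*1/449*21) = 11*(-2016/449) = -22176/449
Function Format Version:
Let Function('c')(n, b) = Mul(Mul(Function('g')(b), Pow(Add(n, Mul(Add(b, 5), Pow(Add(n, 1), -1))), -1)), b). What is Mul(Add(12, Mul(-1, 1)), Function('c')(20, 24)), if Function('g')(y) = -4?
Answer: Rational(-22176, 449) ≈ -49.390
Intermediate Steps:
Function('c')(n, b) = Mul(-4, b, Pow(Add(n, Mul(Pow(Add(1, n), -1), Add(5, b))), -1)) (Function('c')(n, b) = Mul(Mul(-4, Pow(Add(n, Mul(Add(b, 5), Pow(Add(n, 1), -1))), -1)), b) = Mul(Mul(-4, Pow(Add(n, Mul(Add(5, b), Pow(Add(1, n), -1))), -1)), b) = Mul(Mul(-4, Pow(Add(n, Mul(Pow(Add(1, n), -1), Add(5, b))), -1)), b) = Mul(-4, b, Pow(Add(n, Mul(Pow(Add(1, n), -1), Add(5, b))), -1)))
Mul(Add(12, Mul(-1, 1)), Function('c')(20, 24)) = Mul(Add(12, Mul(-1, 1)), Mul(-4, 24, Pow(Add(5, 24, 20, Pow(20, 2)), -1), Add(1, 20))) = Mul(Add(12, -1), Mul(-4, 24, Pow(Add(5, 24, 20, 400), -1), 21)) = Mul(11, Mul(-4, 24, Pow(449, -1), 21)) = Mul(11, Mul(-4, 24, Rational(1, 449), 21)) = Mul(11, Rational(-2016, 449)) = Rational(-22176, 449)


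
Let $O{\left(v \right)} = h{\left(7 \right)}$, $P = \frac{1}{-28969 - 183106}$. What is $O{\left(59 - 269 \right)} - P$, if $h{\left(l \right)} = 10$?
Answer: $\frac{2120751}{212075} \approx 10.0$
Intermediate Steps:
$P = - \frac{1}{212075}$ ($P = \frac{1}{-212075} = - \frac{1}{212075} \approx -4.7153 \cdot 10^{-6}$)
$O{\left(v \right)} = 10$
$O{\left(59 - 269 \right)} - P = 10 - - \frac{1}{212075} = 10 + \frac{1}{212075} = \frac{2120751}{212075}$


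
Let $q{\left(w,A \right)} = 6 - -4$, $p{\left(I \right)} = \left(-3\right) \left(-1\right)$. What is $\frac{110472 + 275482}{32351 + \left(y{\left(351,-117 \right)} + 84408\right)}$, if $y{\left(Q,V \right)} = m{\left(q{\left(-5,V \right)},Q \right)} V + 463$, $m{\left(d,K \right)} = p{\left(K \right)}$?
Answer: $\frac{385954}{116871} \approx 3.3024$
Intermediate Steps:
$p{\left(I \right)} = 3$
$q{\left(w,A \right)} = 10$ ($q{\left(w,A \right)} = 6 + 4 = 10$)
$m{\left(d,K \right)} = 3$
$y{\left(Q,V \right)} = 463 + 3 V$ ($y{\left(Q,V \right)} = 3 V + 463 = 463 + 3 V$)
$\frac{110472 + 275482}{32351 + \left(y{\left(351,-117 \right)} + 84408\right)} = \frac{110472 + 275482}{32351 + \left(\left(463 + 3 \left(-117\right)\right) + 84408\right)} = \frac{385954}{32351 + \left(\left(463 - 351\right) + 84408\right)} = \frac{385954}{32351 + \left(112 + 84408\right)} = \frac{385954}{32351 + 84520} = \frac{385954}{116871}$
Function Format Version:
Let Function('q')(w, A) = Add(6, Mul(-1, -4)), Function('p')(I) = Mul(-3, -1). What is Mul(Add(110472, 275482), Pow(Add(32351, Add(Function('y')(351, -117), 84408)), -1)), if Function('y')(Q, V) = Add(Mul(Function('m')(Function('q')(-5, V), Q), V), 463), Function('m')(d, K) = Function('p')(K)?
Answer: Rational(385954, 116871) ≈ 3.3024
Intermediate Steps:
Function('p')(I) = 3
Function('q')(w, A) = 10 (Function('q')(w, A) = Add(6, 4) = 10)
Function('m')(d, K) = 3
Function('y')(Q, V) = Add(463, Mul(3, V)) (Function('y')(Q, V) = Add(Mul(3, V), 463) = Add(463, Mul(3, V)))
Mul(Add(110472, 275482), Pow(Add(32351, Add(Function('y')(351, -117), 84408)), -1)) = Mul(Add(110472, 275482), Pow(Add(32351, Add(Add(463, Mul(3, -117)), 84408)), -1)) = Mul(385954, Pow(Add(32351, Add(Add(463, -351), 84408)), -1)) = Mul(385954, Pow(Add(32351, Add(112, 84408)), -1)) = Mul(385954, Pow(Add(32351, 84520), -1)) = Mul(385954, Pow(116871, -1)) = Mul(385954, Rational(1, 116871)) = Rational(385954, 116871)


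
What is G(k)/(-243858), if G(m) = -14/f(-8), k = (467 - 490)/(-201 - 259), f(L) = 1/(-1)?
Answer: -7/121929 ≈ -5.7410e-5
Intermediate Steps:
f(L) = -1 (f(L) = 1*(-1) = -1)
k = 1/20 (k = -23/(-460) = -23*(-1/460) = 1/20 ≈ 0.050000)
G(m) = 14 (G(m) = -14/(-1) = -14*(-1) = 14)
G(k)/(-243858) = 14/(-243858) = 14*(-1/243858) = -7/121929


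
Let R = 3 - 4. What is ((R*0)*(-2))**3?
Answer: 0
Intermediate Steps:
R = -1
((R*0)*(-2))**3 = (-1*0*(-2))**3 = (0*(-2))**3 = 0**3 = 0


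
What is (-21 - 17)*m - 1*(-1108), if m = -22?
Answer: 1944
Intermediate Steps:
(-21 - 17)*m - 1*(-1108) = (-21 - 17)*(-22) - 1*(-1108) = -38*(-22) + 1108 = 836 + 1108 = 1944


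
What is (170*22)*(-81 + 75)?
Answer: -22440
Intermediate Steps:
(170*22)*(-81 + 75) = 3740*(-6) = -22440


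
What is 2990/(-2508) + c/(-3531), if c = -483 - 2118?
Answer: -5557/12198 ≈ -0.45557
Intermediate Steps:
c = -2601
2990/(-2508) + c/(-3531) = 2990/(-2508) - 2601/(-3531) = 2990*(-1/2508) - 2601*(-1/3531) = -1495/1254 + 867/1177 = -5557/12198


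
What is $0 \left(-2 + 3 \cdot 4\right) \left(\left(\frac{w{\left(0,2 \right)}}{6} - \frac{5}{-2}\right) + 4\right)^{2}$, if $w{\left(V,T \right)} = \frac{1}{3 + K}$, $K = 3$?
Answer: $0$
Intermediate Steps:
$w{\left(V,T \right)} = \frac{1}{6}$ ($w{\left(V,T \right)} = \frac{1}{3 + 3} = \frac{1}{6}$)
$0 \left(-2 + 3 \cdot 4\right) \left(\left(\frac{w{\left(0,2 \right)}}{6} - \frac{5}{-2}\right) + 4\right)^{2} = 0 \left(-2 + 3 \cdot 4\right) \left(\left(\frac{1}{6 \cdot 6} - \frac{5}{-2}\right) + 4\right)^{2} = 0 \left(-2 + 12\right) \left(\left(\frac{1}{6} \cdot \frac{1}{6} - - \frac{5}{2}\right) + 4\right)^{2} = 0 \cdot 10 \left(\left(\frac{1}{36} + \frac{5}{2}\right) + 4\right)^{2} = 0 \left(\frac{91}{36} + 4\right)^{2} = 0 \left(\frac{235}{36}\right)^{2} = 0 \cdot \frac{55225}{1296} = 0$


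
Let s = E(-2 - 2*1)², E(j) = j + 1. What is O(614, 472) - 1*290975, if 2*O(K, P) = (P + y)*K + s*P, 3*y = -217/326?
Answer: -140846785/978 ≈ -1.4402e+5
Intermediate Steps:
E(j) = 1 + j
y = -217/978 (y = (-217/326)/3 = (-217*1/326)/3 = (⅓)*(-217/326) = -217/978 ≈ -0.22188)
s = 9 (s = (1 + (-2 - 2*1))² = (1 + (-2 - 2))² = (1 - 4)² = (-3)² = 9)
O(K, P) = 9*P/2 + K*(-217/978 + P)/2 (O(K, P) = ((P - 217/978)*K + 9*P)/2 = ((-217/978 + P)*K + 9*P)/2 = (K*(-217/978 + P) + 9*P)/2 = (9*P + K*(-217/978 + P))/2 = 9*P/2 + K*(-217/978 + P)/2)
O(614, 472) - 1*290975 = (-217/1956*614 + (9/2)*472 + (½)*614*472) - 1*290975 = (-66619/978 + 2124 + 144904) - 290975 = 143726765/978 - 290975 = -140846785/978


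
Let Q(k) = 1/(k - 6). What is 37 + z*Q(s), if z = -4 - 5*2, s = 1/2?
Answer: 435/11 ≈ 39.545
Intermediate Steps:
s = ½ ≈ 0.50000
z = -14 (z = -4 - 10 = -14)
Q(k) = 1/(-6 + k)
37 + z*Q(s) = 37 - 14/(-6 + ½) = 37 - 14/(-11/2) = 37 - 14*(-2/11) = 37 + 28/11 = 435/11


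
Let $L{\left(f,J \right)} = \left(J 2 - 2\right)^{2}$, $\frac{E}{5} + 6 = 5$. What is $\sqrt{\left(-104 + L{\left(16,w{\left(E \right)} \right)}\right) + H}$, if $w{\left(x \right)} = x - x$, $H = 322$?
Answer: $\sqrt{222} \approx 14.9$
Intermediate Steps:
$E = -5$ ($E = -30 + 5 \cdot 5 = -30 + 25 = -5$)
$w{\left(x \right)} = 0$
$L{\left(f,J \right)} = \left(-2 + 2 J\right)^{2}$ ($L{\left(f,J \right)} = \left(2 J - 2\right)^{2} = \left(-2 + 2 J\right)^{2}$)
$\sqrt{\left(-104 + L{\left(16,w{\left(E \right)} \right)}\right) + H} = \sqrt{\left(-104 + 4 \left(-1 + 0\right)^{2}\right) + 322} = \sqrt{\left(-104 + 4 \left(-1\right)^{2}\right) + 322} = \sqrt{\left(-104 + 4 \cdot 1\right) + 322} = \sqrt{\left(-104 + 4\right) + 322} = \sqrt{-100 + 322} = \sqrt{222}$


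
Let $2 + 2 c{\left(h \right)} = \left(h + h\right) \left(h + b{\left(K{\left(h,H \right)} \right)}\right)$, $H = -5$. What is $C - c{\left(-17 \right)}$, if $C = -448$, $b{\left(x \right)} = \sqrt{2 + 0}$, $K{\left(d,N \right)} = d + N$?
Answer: $-736 + 17 \sqrt{2} \approx -711.96$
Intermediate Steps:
$K{\left(d,N \right)} = N + d$
$b{\left(x \right)} = \sqrt{2}$
$c{\left(h \right)} = -1 + h \left(h + \sqrt{2}\right)$ ($c{\left(h \right)} = -1 + \frac{\left(h + h\right) \left(h + \sqrt{2}\right)}{2} = -1 + \frac{2 h \left(h + \sqrt{2}\right)}{2} = -1 + h \left(h + \sqrt{2}\right)$)
$C - c{\left(-17 \right)} = -448 - \left(-1 + \left(-17\right)^{2} - 17 \sqrt{2}\right) = -448 - \left(-1 + 289 - 17 \sqrt{2}\right) = -448 - \left(288 - 17 \sqrt{2}\right) = -736 + 17 \sqrt{2}$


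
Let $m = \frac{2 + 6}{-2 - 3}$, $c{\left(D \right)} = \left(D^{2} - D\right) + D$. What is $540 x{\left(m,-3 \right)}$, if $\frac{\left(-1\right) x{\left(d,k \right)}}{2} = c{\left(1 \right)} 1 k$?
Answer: $3240$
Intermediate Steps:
$c{\left(D \right)} = D^{2}$
$m = - \frac{8}{5}$ ($m = \frac{8}{-5} = 8 \left(- \frac{1}{5}\right) = - \frac{8}{5} \approx -1.6$)
$x{\left(d,k \right)} = - 2 k$ ($x{\left(d,k \right)} = - 2 \cdot 1^{2} \cdot 1 k = - 2 \cdot 1 \cdot 1 k = - 2 \cdot 1 k = - 2 k$)
$540 x{\left(m,-3 \right)} = 540 \left(\left(-2\right) \left(-3\right)\right) = 540 \cdot 6 = 3240$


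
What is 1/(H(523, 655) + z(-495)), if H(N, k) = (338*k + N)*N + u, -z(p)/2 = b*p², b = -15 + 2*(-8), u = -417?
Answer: 1/131251632 ≈ 7.6190e-9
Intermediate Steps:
b = -31 (b = -15 - 16 = -31)
z(p) = 62*p² (z(p) = -(-62)*p² = 62*p²)
H(N, k) = -417 + N*(N + 338*k) (H(N, k) = (338*k + N)*N - 417 = (N + 338*k)*N - 417 = N*(N + 338*k) - 417 = -417 + N*(N + 338*k))
1/(H(523, 655) + z(-495)) = 1/((-417 + 523² + 338*523*655) + 62*(-495)²) = 1/((-417 + 273529 + 115786970) + 62*245025) = 1/(116060082 + 15191550) = 1/131251632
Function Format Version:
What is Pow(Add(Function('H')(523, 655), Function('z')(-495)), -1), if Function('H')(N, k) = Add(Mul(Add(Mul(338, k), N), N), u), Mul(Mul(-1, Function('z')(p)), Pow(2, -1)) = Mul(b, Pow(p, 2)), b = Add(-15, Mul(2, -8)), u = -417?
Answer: Rational(1, 131251632) ≈ 7.6190e-9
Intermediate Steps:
b = -31 (b = Add(-15, -16) = -31)
Function('z')(p) = Mul(62, Pow(p, 2)) (Function('z')(p) = Mul(-2, Mul(-31, Pow(p, 2))) = Mul(62, Pow(p, 2)))
Function('H')(N, k) = Add(-417, Mul(N, Add(N, Mul(338, k)))) (Function('H')(N, k) = Add(Mul(Add(Mul(338, k), N), N), -417) = Add(Mul(Add(N, Mul(338, k)), N), -417) = Add(Mul(N, Add(N, Mul(338, k))), -417) = Add(-417, Mul(N, Add(N, Mul(338, k)))))
Pow(Add(Function('H')(523, 655), Function('z')(-495)), -1) = Pow(Add(Add(-417, Pow(523, 2), Mul(338, 523, 655)), Mul(62, Pow(-495, 2))), -1) = Pow(Add(Add(-417, 273529, 115786970), Mul(62, 245025)), -1) = Pow(Add(116060082, 15191550), -1) = Pow(131251632, -1) = Rational(1, 131251632)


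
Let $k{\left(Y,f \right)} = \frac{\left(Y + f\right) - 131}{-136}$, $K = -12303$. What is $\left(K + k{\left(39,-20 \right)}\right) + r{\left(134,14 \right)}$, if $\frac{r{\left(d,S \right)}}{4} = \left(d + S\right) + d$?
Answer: $- \frac{189961}{17} \approx -11174.0$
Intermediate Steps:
$r{\left(d,S \right)} = 4 S + 8 d$ ($r{\left(d,S \right)} = 4 \left(\left(d + S\right) + d\right) = 4 \left(\left(S + d\right) + d\right) = 4 \left(S + 2 d\right) = 4 S + 8 d$)
$k{\left(Y,f \right)} = \frac{131}{136} - \frac{Y}{136} - \frac{f}{136}$ ($k{\left(Y,f \right)} = \left(-131 + Y + f\right) \left(- \frac{1}{136}\right) = \frac{131}{136} - \frac{Y}{136} - \frac{f}{136}$)
$\left(K + k{\left(39,-20 \right)}\right) + r{\left(134,14 \right)} = \left(-12303 - - \frac{14}{17}\right) + \left(4 \cdot 14 + 8 \cdot 134\right) = \left(-12303 + \left(\frac{131}{136} - \frac{39}{136} + \frac{5}{34}\right)\right) + \left(56 + 1072\right) = \left(-12303 + \frac{14}{17}\right) + 1128 = - \frac{209137}{17} + 1128 = - \frac{189961}{17}$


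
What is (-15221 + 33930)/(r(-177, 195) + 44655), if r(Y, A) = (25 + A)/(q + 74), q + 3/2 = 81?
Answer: 5743663/13709525 ≈ 0.41895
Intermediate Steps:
q = 159/2 (q = -3/2 + 81 = 159/2 ≈ 79.500)
r(Y, A) = 50/307 + 2*A/307 (r(Y, A) = (25 + A)/(159/2 + 74) = (25 + A)/(307/2) = (25 + A)*(2/307) = 50/307 + 2*A/307)
(-15221 + 33930)/(r(-177, 195) + 44655) = (-15221 + 33930)/((50/307 + (2/307)*195) + 44655) = 18709/((50/307 + 390/307) + 44655) = 18709/(440/307 + 44655) = 18709/(13709525/307) = 18709*(307/13709525) = 5743663/13709525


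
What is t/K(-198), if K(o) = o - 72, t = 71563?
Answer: -71563/270 ≈ -265.05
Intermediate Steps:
K(o) = -72 + o
t/K(-198) = 71563/(-72 - 198) = 71563/(-270) = 71563*(-1/270) = -71563/270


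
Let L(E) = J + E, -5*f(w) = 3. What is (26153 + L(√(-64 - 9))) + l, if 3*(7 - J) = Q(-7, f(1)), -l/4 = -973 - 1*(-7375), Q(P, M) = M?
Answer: 2761/5 + I*√73 ≈ 552.2 + 8.544*I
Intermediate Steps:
f(w) = -⅗ (f(w) = -⅕*3 = -⅗)
l = -25608 (l = -4*(-973 - 1*(-7375)) = -4*(-973 + 7375) = -4*6402 = -25608)
J = 36/5 (J = 7 - ⅓*(-⅗) = 7 + ⅕ = 36/5 ≈ 7.2000)
L(E) = 36/5 + E
(26153 + L(√(-64 - 9))) + l = (26153 + (36/5 + √(-64 - 9))) - 25608 = (26153 + (36/5 + √(-73))) - 25608 = (26153 + (36/5 + I*√73)) - 25608 = (130801/5 + I*√73) - 25608 = 2761/5 + I*√73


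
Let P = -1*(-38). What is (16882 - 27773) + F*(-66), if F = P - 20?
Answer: -12079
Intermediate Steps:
P = 38
F = 18 (F = 38 - 20 = 18)
(16882 - 27773) + F*(-66) = (16882 - 27773) + 18*(-66) = -10891 - 1188 = -12079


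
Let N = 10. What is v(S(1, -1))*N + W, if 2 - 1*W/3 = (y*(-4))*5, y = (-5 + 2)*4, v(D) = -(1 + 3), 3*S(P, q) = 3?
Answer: -754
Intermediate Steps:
S(P, q) = 1 (S(P, q) = (⅓)*3 = 1)
v(D) = -4 (v(D) = -1*4 = -4)
y = -12 (y = -3*4 = -12)
W = -714 (W = 6 - 3*(-12*(-4))*5 = 6 - 144*5 = 6 - 3*240 = 6 - 720 = -714)
v(S(1, -1))*N + W = -4*10 - 714 = -40 - 714 = -754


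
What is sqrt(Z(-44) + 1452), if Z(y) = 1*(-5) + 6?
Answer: sqrt(1453) ≈ 38.118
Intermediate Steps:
Z(y) = 1 (Z(y) = -5 + 6 = 1)
sqrt(Z(-44) + 1452) = sqrt(1 + 1452) = sqrt(1453)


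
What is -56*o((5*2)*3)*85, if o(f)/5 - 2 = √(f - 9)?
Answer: -47600 - 23800*√21 ≈ -1.5667e+5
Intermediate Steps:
o(f) = 10 + 5*√(-9 + f) (o(f) = 10 + 5*√(f - 9) = 10 + 5*√(-9 + f))
-56*o((5*2)*3)*85 = -56*(10 + 5*√(-9 + (5*2)*3))*85 = -56*(10 + 5*√(-9 + 10*3))*85 = -56*(10 + 5*√(-9 + 30))*85 = -56*(10 + 5*√21)*85 = (-560 - 280*√21)*85 = -47600 - 23800*√21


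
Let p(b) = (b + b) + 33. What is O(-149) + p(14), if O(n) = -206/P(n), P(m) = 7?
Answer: 221/7 ≈ 31.571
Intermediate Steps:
O(n) = -206/7
p(b) = 33 + 2*b (p(b) = 2*b + 33 = 33 + 2*b)
O(-149) + p(14) = -206/7 + (33 + 2*14) = -206/7 + (33 + 28) = -206/7 + 61 = 221/7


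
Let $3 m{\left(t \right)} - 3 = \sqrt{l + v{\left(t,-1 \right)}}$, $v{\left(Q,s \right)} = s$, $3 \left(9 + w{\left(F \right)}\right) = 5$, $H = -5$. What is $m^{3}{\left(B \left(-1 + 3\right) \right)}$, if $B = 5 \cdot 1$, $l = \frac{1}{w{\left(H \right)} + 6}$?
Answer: $\frac{\left(6 + i \sqrt{7}\right)^{3}}{216} \approx 0.41667 + 1.2371 i$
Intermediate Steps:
$w{\left(F \right)} = - \frac{22}{3}$ ($w{\left(F \right)} = -9 + \frac{1}{3} \cdot 5 = -9 + \frac{5}{3} = - \frac{22}{3}$)
$l = - \frac{3}{4}$ ($l = \frac{1}{- \frac{22}{3} + 6} = \frac{1}{- \frac{4}{3}} = - \frac{3}{4} \approx -0.75$)
$B = 5$
$m{\left(t \right)} = 1 + \frac{i \sqrt{7}}{6}$ ($m{\left(t \right)} = 1 + \frac{\sqrt{- \frac{3}{4} - 1}}{3} = 1 + \frac{\sqrt{- \frac{7}{4}}}{3} = 1 + \frac{\frac{1}{2} i \sqrt{7}}{3} = 1 + \frac{i \sqrt{7}}{6}$)
$m^{3}{\left(B \left(-1 + 3\right) \right)} = \left(1 + \frac{i \sqrt{7}}{6}\right)^{3}$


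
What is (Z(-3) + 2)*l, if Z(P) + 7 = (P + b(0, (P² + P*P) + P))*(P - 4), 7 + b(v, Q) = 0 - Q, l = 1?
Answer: 170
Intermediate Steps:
b(v, Q) = -7 - Q (b(v, Q) = -7 + (0 - Q) = -7 - Q)
Z(P) = -7 + (-7 - 2*P²)*(-4 + P) (Z(P) = -7 + (P + (-7 - ((P² + P*P) + P)))*(P - 4) = -7 + (P + (-7 - ((P² + P²) + P)))*(-4 + P) = -7 + (P + (-7 - (2*P² + P)))*(-4 + P) = -7 + (P + (-7 - (P + 2*P²)))*(-4 + P) = -7 + (P + (-7 + (-P - 2*P²)))*(-4 + P) = -7 + (P + (-7 - P - 2*P²))*(-4 + P) = -7 + (-7 - 2*P²)*(-4 + P))
(Z(-3) + 2)*l = ((21 - 7*(-3) - 2*(-3)³ + 8*(-3)²) + 2)*1 = ((21 + 21 - 2*(-27) + 8*9) + 2)*1 = ((21 + 21 + 54 + 72) + 2)*1 = (168 + 2)*1 = 170*1 = 170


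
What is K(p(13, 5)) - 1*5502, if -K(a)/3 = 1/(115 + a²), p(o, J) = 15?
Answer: -1870683/340 ≈ -5502.0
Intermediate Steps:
K(a) = -3/(115 + a²)
K(p(13, 5)) - 1*5502 = -3/(115 + 15²) - 1*5502 = -3/(115 + 225) - 5502 = -3/340 - 5502 = -1870683/340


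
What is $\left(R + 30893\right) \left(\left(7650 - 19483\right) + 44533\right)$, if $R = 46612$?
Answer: $2534413500$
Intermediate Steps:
$\left(R + 30893\right) \left(\left(7650 - 19483\right) + 44533\right) = \left(46612 + 30893\right) \left(\left(7650 - 19483\right) + 44533\right) = 77505 \left(\left(7650 - 19483\right) + 44533\right) = 77505 \left(-11833 + 44533\right) = 77505 \cdot 32700 = 2534413500$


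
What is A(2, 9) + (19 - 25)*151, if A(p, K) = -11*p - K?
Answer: -937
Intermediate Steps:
A(p, K) = -K - 11*p
A(2, 9) + (19 - 25)*151 = (-1*9 - 11*2) + (19 - 25)*151 = (-9 - 22) - 6*151 = -31 - 906 = -937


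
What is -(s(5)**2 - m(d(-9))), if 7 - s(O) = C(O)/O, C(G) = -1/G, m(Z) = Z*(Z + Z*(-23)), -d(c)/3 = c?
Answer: -10054726/625 ≈ -16088.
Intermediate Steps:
d(c) = -3*c
m(Z) = -22*Z**2 (m(Z) = Z*(Z - 23*Z) = Z*(-22*Z) = -22*Z**2)
s(O) = 7 + O**(-2) (s(O) = 7 - (-1/O)/O = 7 - (-1)/O**2 = 7 + O**(-2))
-(s(5)**2 - m(d(-9))) = -((7 + 5**(-2))**2 - (-22)*(-3*(-9))**2) = -((7 + 1/25)**2 - (-22)*27**2) = -((176/25)**2 - (-22)*729) = -(30976/625 - 1*(-16038)) = -(30976/625 + 16038) = -1*10054726/625 = -10054726/625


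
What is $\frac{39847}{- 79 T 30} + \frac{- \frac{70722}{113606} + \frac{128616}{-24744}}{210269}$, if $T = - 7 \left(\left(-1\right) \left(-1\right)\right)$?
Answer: $\frac{490677125550921679}{204292100493630030} \approx 2.4018$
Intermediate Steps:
$T = -7$ ($T = \left(-7\right) 1 = -7$)
$\frac{39847}{- 79 T 30} + \frac{- \frac{70722}{113606} + \frac{128616}{-24744}}{210269} = \frac{39847}{\left(-79\right) \left(-7\right) 30} + \frac{- \frac{70722}{113606} + \frac{128616}{-24744}}{210269} = \frac{39847}{553 \cdot 30} + \left(\left(-70722\right) \frac{1}{113606} + 128616 \left(- \frac{1}{24744}\right)\right) \frac{1}{210269} = \frac{39847}{16590} + \left(- \frac{35361}{56803} - \frac{5359}{1031}\right) \frac{1}{210269} = 39847 \cdot \frac{1}{16590} - \frac{340864468}{12314171217217} = \frac{39847}{16590} - \frac{340864468}{12314171217217} = \frac{490677125550921679}{204292100493630030}$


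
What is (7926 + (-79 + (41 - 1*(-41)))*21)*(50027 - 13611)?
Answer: 290927424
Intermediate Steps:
(7926 + (-79 + (41 - 1*(-41)))*21)*(50027 - 13611) = (7926 + (-79 + (41 + 41))*21)*36416 = (7926 + (-79 + 82)*21)*36416 = (7926 + 3*21)*36416 = (7926 + 63)*36416 = 7989*36416 = 290927424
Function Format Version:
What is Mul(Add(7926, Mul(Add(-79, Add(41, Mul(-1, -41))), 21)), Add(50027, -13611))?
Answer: 290927424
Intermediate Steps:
Mul(Add(7926, Mul(Add(-79, Add(41, Mul(-1, -41))), 21)), Add(50027, -13611)) = Mul(Add(7926, Mul(Add(-79, Add(41, 41)), 21)), 36416) = Mul(Add(7926, Mul(Add(-79, 82), 21)), 36416) = Mul(Add(7926, Mul(3, 21)), 36416) = Mul(Add(7926, 63), 36416) = Mul(7989, 36416) = 290927424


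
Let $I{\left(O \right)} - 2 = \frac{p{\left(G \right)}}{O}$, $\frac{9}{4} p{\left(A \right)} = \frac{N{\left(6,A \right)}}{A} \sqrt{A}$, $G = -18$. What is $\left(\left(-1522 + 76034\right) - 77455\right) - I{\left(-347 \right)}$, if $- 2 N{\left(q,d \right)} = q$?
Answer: $-2945 + \frac{2 i \sqrt{2}}{3123} \approx -2945.0 + 0.00090568 i$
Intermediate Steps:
$N{\left(q,d \right)} = - \frac{q}{2}$
$p{\left(A \right)} = - \frac{4}{3 \sqrt{A}}$ ($p{\left(A \right)} = \frac{4 \frac{\left(- \frac{1}{2}\right) 6}{A} \sqrt{A}}{9} = \frac{4 - \frac{3}{A} \sqrt{A}}{9} = \frac{4 \left(- \frac{3}{\sqrt{A}}\right)}{9} = - \frac{4}{3 \sqrt{A}}$)
$I{\left(O \right)} = 2 + \frac{2 i \sqrt{2}}{9 O}$ ($I{\left(O \right)} = 2 + \frac{\left(- \frac{4}{3}\right) \frac{1}{\sqrt{-18}}}{O} = 2 + \frac{\left(- \frac{4}{3}\right) \left(- \frac{i \sqrt{2}}{6}\right)}{O} = 2 + \frac{\frac{2}{9} i \sqrt{2}}{O} = 2 + \frac{2 i \sqrt{2}}{9 O}$)
$\left(\left(-1522 + 76034\right) - 77455\right) - I{\left(-347 \right)} = \left(\left(-1522 + 76034\right) - 77455\right) - \left(2 + \frac{2 i \sqrt{2}}{9 \left(-347\right)}\right) = \left(74512 - 77455\right) - \left(2 + \frac{2}{9} i \sqrt{2} \left(- \frac{1}{347}\right)\right) = -2943 - \left(2 - \frac{2 i \sqrt{2}}{3123}\right) = -2945 + \frac{2 i \sqrt{2}}{3123}$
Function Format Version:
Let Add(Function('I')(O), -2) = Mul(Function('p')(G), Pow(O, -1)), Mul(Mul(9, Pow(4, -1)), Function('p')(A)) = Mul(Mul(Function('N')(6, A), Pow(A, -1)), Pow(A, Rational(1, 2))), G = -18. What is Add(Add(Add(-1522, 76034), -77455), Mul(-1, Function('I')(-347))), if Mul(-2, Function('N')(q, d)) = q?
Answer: Add(-2945, Mul(Rational(2, 3123), I, Pow(2, Rational(1, 2)))) ≈ Add(-2945.0, Mul(0.00090568, I))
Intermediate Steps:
Function('N')(q, d) = Mul(Rational(-1, 2), q)
Function('p')(A) = Mul(Rational(-4, 3), Pow(A, Rational(-1, 2))) (Function('p')(A) = Mul(Rational(4, 9), Mul(Mul(Mul(Rational(-1, 2), 6), Pow(A, -1)), Pow(A, Rational(1, 2)))) = Mul(Rational(4, 9), Mul(Mul(-3, Pow(A, -1)), Pow(A, Rational(1, 2)))) = Mul(Rational(4, 9), Mul(-3, Pow(A, Rational(-1, 2)))) = Mul(Rational(-4, 3), Pow(A, Rational(-1, 2))))
Function('I')(O) = Add(2, Mul(Rational(2, 9), I, Pow(2, Rational(1, 2)), Pow(O, -1))) (Function('I')(O) = Add(2, Mul(Mul(Rational(-4, 3), Pow(-18, Rational(-1, 2))), Pow(O, -1))) = Add(2, Mul(Mul(Rational(-4, 3), Mul(Rational(-1, 6), I, Pow(2, Rational(1, 2)))), Pow(O, -1))) = Add(2, Mul(Mul(Rational(2, 9), I, Pow(2, Rational(1, 2))), Pow(O, -1))) = Add(2, Mul(Rational(2, 9), I, Pow(2, Rational(1, 2)), Pow(O, -1))))
Add(Add(Add(-1522, 76034), -77455), Mul(-1, Function('I')(-347))) = Add(Add(Add(-1522, 76034), -77455), Mul(-1, Add(2, Mul(Rational(2, 9), I, Pow(2, Rational(1, 2)), Pow(-347, -1))))) = Add(Add(74512, -77455), Mul(-1, Add(2, Mul(Rational(2, 9), I, Pow(2, Rational(1, 2)), Rational(-1, 347))))) = Add(-2943, Mul(-1, Add(2, Mul(Rational(-2, 3123), I, Pow(2, Rational(1, 2)))))) = Add(-2943, Add(-2, Mul(Rational(2, 3123), I, Pow(2, Rational(1, 2))))) = Add(-2945, Mul(Rational(2, 3123), I, Pow(2, Rational(1, 2))))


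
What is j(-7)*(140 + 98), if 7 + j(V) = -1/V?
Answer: -1632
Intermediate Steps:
j(V) = -7 - 1/V
j(-7)*(140 + 98) = (-7 - 1/(-7))*(140 + 98) = (-7 - 1*(-⅐))*238 = (-7 + ⅐)*238 = -48/7*238 = -1632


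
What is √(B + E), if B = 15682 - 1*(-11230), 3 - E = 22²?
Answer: √26431 ≈ 162.58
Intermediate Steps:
E = -481 (E = 3 - 1*22² = 3 - 1*484 = 3 - 484 = -481)
B = 26912 (B = 15682 + 11230 = 26912)
√(B + E) = √(26912 - 481) = √26431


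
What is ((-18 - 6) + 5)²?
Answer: 361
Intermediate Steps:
((-18 - 6) + 5)² = (-24 + 5)² = (-19)² = 361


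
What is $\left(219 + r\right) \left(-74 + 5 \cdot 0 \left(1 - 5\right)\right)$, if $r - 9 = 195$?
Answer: $-31302$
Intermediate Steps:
$r = 204$ ($r = 9 + 195 = 204$)
$\left(219 + r\right) \left(-74 + 5 \cdot 0 \left(1 - 5\right)\right) = \left(219 + 204\right) \left(-74 + 5 \cdot 0 \left(1 - 5\right)\right) = 423 \left(-74 + 0 \left(-4\right)\right) = 423 \left(-74 + 0\right) = 423 \left(-74\right) = -31302$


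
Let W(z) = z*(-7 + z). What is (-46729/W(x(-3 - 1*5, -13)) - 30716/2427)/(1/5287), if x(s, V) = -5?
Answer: -67705464749/16180 ≈ -4.1845e+6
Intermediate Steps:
(-46729/W(x(-3 - 1*5, -13)) - 30716/2427)/(1/5287) = (-46729*(-1/(5*(-7 - 5))) - 30716/2427)/(1/5287) = (-46729/((-5*(-12))) - 30716*1/2427)/(1/5287) = (-46729/60 - 30716/2427)*5287 = -12806027/16180*5287 = -67705464749/16180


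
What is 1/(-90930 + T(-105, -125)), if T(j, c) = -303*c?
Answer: -1/53055 ≈ -1.8848e-5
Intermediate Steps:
1/(-90930 + T(-105, -125)) = 1/(-90930 - 303*(-125)) = 1/(-90930 + 37875) = 1/(-53055) = -1/53055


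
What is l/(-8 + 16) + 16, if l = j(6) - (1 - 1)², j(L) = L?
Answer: 67/4 ≈ 16.750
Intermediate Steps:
l = 6 (l = 6 - (1 - 1)² = 6 - 1*0² = 6 - 1*0 = 6 + 0 = 6)
l/(-8 + 16) + 16 = 6/(-8 + 16) + 16 = 6/8 + 16 = (⅛)*6 + 16 = ¾ + 16 = 67/4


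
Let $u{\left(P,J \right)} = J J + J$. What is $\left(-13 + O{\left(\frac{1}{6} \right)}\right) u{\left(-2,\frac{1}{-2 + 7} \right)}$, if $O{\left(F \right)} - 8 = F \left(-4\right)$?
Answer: $- \frac{34}{25} \approx -1.36$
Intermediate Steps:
$O{\left(F \right)} = 8 - 4 F$ ($O{\left(F \right)} = 8 + F \left(-4\right) = 8 - 4 F$)
$u{\left(P,J \right)} = J + J^{2}$ ($u{\left(P,J \right)} = J^{2} + J = J + J^{2}$)
$\left(-13 + O{\left(\frac{1}{6} \right)}\right) u{\left(-2,\frac{1}{-2 + 7} \right)} = \left(-13 + \left(8 - \frac{4}{6}\right)\right) \frac{1 + \frac{1}{-2 + 7}}{-2 + 7} = \left(-13 + \left(8 - \frac{2}{3}\right)\right) \frac{1 + \frac{1}{5}}{5} = \left(-13 + \frac{22}{3}\right) \frac{1}{5} \cdot \frac{6}{5} = \left(- \frac{17}{3}\right) \frac{6}{25} = - \frac{34}{25}$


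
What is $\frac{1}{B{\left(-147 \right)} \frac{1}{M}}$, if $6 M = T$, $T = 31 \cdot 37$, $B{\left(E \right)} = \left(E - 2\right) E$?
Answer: $\frac{1147}{131418} \approx 0.0087279$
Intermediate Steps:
$B{\left(E \right)} = E \left(-2 + E\right)$ ($B{\left(E \right)} = \left(-2 + E\right) E = E \left(-2 + E\right)$)
$T = 1147$
$M = \frac{1147}{6}$ ($M = \frac{1}{6} \cdot 1147 = \frac{1147}{6} \approx 191.17$)
$\frac{1}{B{\left(-147 \right)} \frac{1}{M}} = \frac{1}{- 147 \left(-2 - 147\right) \frac{1}{\frac{1147}{6}}} = \frac{1}{\left(-147\right) \left(-149\right) \frac{6}{1147}} = \frac{1}{21903 \cdot \frac{6}{1147}} = \frac{1}{\frac{131418}{1147}} = \frac{1147}{131418}$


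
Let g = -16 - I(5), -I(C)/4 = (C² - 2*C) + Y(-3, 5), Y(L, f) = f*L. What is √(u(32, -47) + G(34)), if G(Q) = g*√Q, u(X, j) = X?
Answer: 4*√(2 - √34) ≈ 7.8291*I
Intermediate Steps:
Y(L, f) = L*f
I(C) = 60 - 4*C² + 8*C (I(C) = -4*((C² - 2*C) - 3*5) = -4*((C² - 2*C) - 15) = -4*(-15 + C² - 2*C) = 60 - 4*C² + 8*C)
g = -16 (g = -16 - (60 - 4*5² + 8*5) = -16 - (60 - 4*25 + 40) = -16 - (60 - 100 + 40) = -16 - 1*0 = -16 + 0 = -16)
G(Q) = -16*√Q
√(u(32, -47) + G(34)) = √(32 - 16*√34)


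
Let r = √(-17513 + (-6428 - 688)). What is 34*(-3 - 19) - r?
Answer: -748 - I*√24629 ≈ -748.0 - 156.94*I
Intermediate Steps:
r = I*√24629 (r = √(-17513 - 7116) = √(-24629) = I*√24629 ≈ 156.94*I)
34*(-3 - 19) - r = 34*(-3 - 19) - I*√24629 = 34*(-22) - I*√24629 = -748 - I*√24629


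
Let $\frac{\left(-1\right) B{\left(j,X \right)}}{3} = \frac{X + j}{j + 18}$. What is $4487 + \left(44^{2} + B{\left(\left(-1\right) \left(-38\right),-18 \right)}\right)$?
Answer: $\frac{89907}{14} \approx 6421.9$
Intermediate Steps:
$B{\left(j,X \right)} = - \frac{3 \left(X + j\right)}{18 + j}$ ($B{\left(j,X \right)} = - 3 \frac{X + j}{j + 18} = - 3 \frac{X + j}{18 + j} = - \frac{3 \left(X + j\right)}{18 + j}$)
$4487 + \left(44^{2} + B{\left(\left(-1\right) \left(-38\right),-18 \right)}\right) = 4487 + \left(44^{2} + \frac{3 \left(\left(-1\right) \left(-18\right) - \left(-1\right) \left(-38\right)\right)}{18 - -38}\right) = 4487 + \left(1936 + \frac{3 \left(18 - 38\right)}{18 + 38}\right) = 4487 + \left(1936 + \frac{3 \left(18 - 38\right)}{56}\right) = 4487 + \left(1936 + 3 \cdot \frac{1}{56} \left(-20\right)\right) = 4487 + \left(1936 - \frac{15}{14}\right) = 4487 + \frac{27089}{14} = \frac{89907}{14}$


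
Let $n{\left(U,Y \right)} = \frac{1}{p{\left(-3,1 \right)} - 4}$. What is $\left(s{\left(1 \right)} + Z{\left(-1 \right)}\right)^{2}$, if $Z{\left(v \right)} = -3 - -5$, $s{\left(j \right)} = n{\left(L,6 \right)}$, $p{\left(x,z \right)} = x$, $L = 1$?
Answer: $\frac{169}{49} \approx 3.449$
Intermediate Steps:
$n{\left(U,Y \right)} = - \frac{1}{7}$ ($n{\left(U,Y \right)} = \frac{1}{-3 - 4} = \frac{1}{-7} = - \frac{1}{7}$)
$s{\left(j \right)} = - \frac{1}{7}$
$Z{\left(v \right)} = 2$ ($Z{\left(v \right)} = -3 + 5 = 2$)
$\left(s{\left(1 \right)} + Z{\left(-1 \right)}\right)^{2} = \left(- \frac{1}{7} + 2\right)^{2} = \left(\frac{13}{7}\right)^{2} = \frac{169}{49}$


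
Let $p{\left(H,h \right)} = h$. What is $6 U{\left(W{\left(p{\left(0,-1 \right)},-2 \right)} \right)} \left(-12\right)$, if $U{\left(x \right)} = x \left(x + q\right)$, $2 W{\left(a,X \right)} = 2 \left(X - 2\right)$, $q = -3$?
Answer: $-2016$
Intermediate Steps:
$W{\left(a,X \right)} = -2 + X$ ($W{\left(a,X \right)} = \frac{2 \left(X - 2\right)}{2} = \frac{2 \left(-2 + X\right)}{2} = \frac{-4 + 2 X}{2} = -2 + X$)
$U{\left(x \right)} = x \left(-3 + x\right)$ ($U{\left(x \right)} = x \left(x - 3\right) = x \left(-3 + x\right)$)
$6 U{\left(W{\left(p{\left(0,-1 \right)},-2 \right)} \right)} \left(-12\right) = 6 \left(-2 - 2\right) \left(-3 - 4\right) \left(-12\right) = 6 \left(- 4 \left(-3 - 4\right)\right) \left(-12\right) = 6 \left(\left(-4\right) \left(-7\right)\right) \left(-12\right) = 6 \cdot 28 \left(-12\right) = 168 \left(-12\right) = -2016$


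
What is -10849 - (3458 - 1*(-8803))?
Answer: -23110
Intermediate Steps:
-10849 - (3458 - 1*(-8803)) = -10849 - (3458 + 8803) = -10849 - 1*12261 = -10849 - 12261 = -23110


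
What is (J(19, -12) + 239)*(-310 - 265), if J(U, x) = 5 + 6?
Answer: -143750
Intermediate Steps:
J(U, x) = 11
(J(19, -12) + 239)*(-310 - 265) = (11 + 239)*(-310 - 265) = 250*(-575) = -143750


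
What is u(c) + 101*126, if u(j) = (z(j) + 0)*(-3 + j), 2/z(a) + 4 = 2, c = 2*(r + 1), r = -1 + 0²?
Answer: 12729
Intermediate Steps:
r = -1 (r = -1 + 0 = -1)
c = 0 (c = 2*(-1 + 1) = 2*0 = 0)
z(a) = -1 (z(a) = 2/(-4 + 2) = 2/(-2) = 2*(-½) = -1)
u(j) = 3 - j (u(j) = (-1 + 0)*(-3 + j) = -(-3 + j) = 3 - j)
u(c) + 101*126 = (3 - 1*0) + 101*126 = (3 + 0) + 12726 = 3 + 12726 = 12729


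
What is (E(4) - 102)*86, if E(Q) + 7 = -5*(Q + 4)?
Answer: -12814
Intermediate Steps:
E(Q) = -27 - 5*Q (E(Q) = -7 - 5*(Q + 4) = -7 - 5*(4 + Q) = -7 + (-20 - 5*Q) = -27 - 5*Q)
(E(4) - 102)*86 = ((-27 - 5*4) - 102)*86 = ((-27 - 20) - 102)*86 = (-47 - 102)*86 = -149*86 = -12814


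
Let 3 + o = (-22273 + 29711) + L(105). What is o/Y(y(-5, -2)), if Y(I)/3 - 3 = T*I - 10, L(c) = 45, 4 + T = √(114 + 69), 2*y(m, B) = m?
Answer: -1760/267 - 4400*√183/801 ≈ -80.901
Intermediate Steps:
y(m, B) = m/2
T = -4 + √183 (T = -4 + √(114 + 69) = -4 + √183 ≈ 9.5278)
o = 7480 (o = -3 + ((-22273 + 29711) + 45) = -3 + (7438 + 45) = -3 + 7483 = 7480)
Y(I) = -21 + 3*I*(-4 + √183) (Y(I) = 9 + 3*((-4 + √183)*I - 10) = 9 + 3*(I*(-4 + √183) - 10) = 9 + 3*(-10 + I*(-4 + √183)) = 9 + (-30 + 3*I*(-4 + √183)) = -21 + 3*I*(-4 + √183))
o/Y(y(-5, -2)) = 7480/(-21 - 3*(½)*(-5)*(4 - √183)) = 7480/(-21 - 3*(-5/2)*(4 - √183)) = 7480/(-21 + (30 - 15*√183/2)) = 7480/(9 - 15*√183/2)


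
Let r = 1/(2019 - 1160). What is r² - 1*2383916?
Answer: -1759046321995/737881 ≈ -2.3839e+6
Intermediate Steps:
r = 1/859 ≈ 0.0011641
r² - 1*2383916 = (1/859)² - 1*2383916 = 1/737881 - 2383916 = -1759046321995/737881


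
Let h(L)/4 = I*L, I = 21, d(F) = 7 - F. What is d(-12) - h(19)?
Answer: -1577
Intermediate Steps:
h(L) = 84*L (h(L) = 4*(21*L) = 84*L)
d(-12) - h(19) = (7 - 1*(-12)) - 84*19 = (7 + 12) - 1*1596 = 19 - 1596 = -1577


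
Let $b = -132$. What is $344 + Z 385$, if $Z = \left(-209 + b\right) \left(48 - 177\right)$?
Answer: $16936109$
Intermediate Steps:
$Z = 43989$ ($Z = \left(-209 - 132\right) \left(48 - 177\right) = \left(-341\right) \left(-129\right) = 43989$)
$344 + Z 385 = 344 + 43989 \cdot 385 = 344 + 16935765 = 16936109$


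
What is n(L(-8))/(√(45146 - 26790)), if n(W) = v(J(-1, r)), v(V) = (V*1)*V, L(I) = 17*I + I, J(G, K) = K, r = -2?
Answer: 2*√4589/4589 ≈ 0.029524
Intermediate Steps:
L(I) = 18*I
v(V) = V² (v(V) = V*V = V²)
n(W) = 4 (n(W) = (-2)² = 4)
n(L(-8))/(√(45146 - 26790)) = 4/(√(45146 - 26790)) = 4/(√18356) = 4/((2*√4589)) = 4*(√4589/9178) = 2*√4589/4589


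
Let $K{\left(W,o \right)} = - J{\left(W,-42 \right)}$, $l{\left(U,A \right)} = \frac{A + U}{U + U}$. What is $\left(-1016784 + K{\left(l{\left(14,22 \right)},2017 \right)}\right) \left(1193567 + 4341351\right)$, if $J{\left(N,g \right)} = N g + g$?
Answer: $-5627284711584$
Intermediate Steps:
$l{\left(U,A \right)} = \frac{A + U}{2 U}$
$J{\left(N,g \right)} = g + N g$
$K{\left(W,o \right)} = 42 + 42 W$ ($K{\left(W,o \right)} = - \left(-42\right) \left(1 + W\right) = - (-42 - 42 W) = 42 + 42 W$)
$\left(-1016784 + K{\left(l{\left(14,22 \right)},2017 \right)}\right) \left(1193567 + 4341351\right) = \left(-1016784 + \left(42 + 42 \frac{22 + 14}{2 \cdot 14}\right)\right) \left(1193567 + 4341351\right) = \left(-1016784 + \left(42 + 42 \cdot \frac{1}{2} \cdot \frac{1}{14} \cdot 36\right)\right) 5534918 = \left(-1016784 + \left(42 + 42 \cdot \frac{9}{7}\right)\right) 5534918 = \left(-1016784 + \left(42 + 54\right)\right) 5534918 = \left(-1016784 + 96\right) 5534918 = \left(-1016688\right) 5534918 = -5627284711584$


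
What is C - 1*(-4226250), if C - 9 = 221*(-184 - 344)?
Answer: 4109571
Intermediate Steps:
C = -116679 (C = 9 + 221*(-184 - 344) = 9 + 221*(-528) = 9 - 116688 = -116679)
C - 1*(-4226250) = -116679 - 1*(-4226250) = -116679 + 4226250 = 4109571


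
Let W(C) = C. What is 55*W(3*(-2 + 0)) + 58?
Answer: -272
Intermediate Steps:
55*W(3*(-2 + 0)) + 58 = 55*(3*(-2 + 0)) + 58 = 55*(3*(-2)) + 58 = 55*(-6) + 58 = -330 + 58 = -272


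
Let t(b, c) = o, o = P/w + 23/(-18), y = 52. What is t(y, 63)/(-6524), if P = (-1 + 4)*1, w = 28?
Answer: 295/1644048 ≈ 0.00017944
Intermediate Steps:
P = 3 (P = 3*1 = 3)
o = -295/252 (o = 3/28 + 23/(-18) = 3*(1/28) + 23*(-1/18) = 3/28 - 23/18 = -295/252 ≈ -1.1706)
t(b, c) = -295/252
t(y, 63)/(-6524) = -295/252/(-6524) = -295/252*(-1/6524) = 295/1644048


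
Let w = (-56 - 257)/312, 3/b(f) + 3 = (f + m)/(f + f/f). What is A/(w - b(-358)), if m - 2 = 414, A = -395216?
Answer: 139214045568/19225 ≈ 7.2413e+6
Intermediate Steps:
m = 416 (m = 2 + 414 = 416)
b(f) = 3/(-3 + (416 + f)/(1 + f)) (b(f) = 3/(-3 + (f + 416)/(f + f/f)) = 3/(-3 + (416 + f)/(f + 1)) = 3/(-3 + (416 + f)/(1 + f)))
w = -313/312 (w = (1/312)*(-313) = -313/312 ≈ -1.0032)
A/(w - b(-358)) = -395216/(-313/312 - 3*(-1 - 1*(-358))/(-413 + 2*(-358))) = -395216/(-313/312 - 3*(-1 + 358)/(-413 - 716)) = -395216/(-313/312 - 3*357/(-1129)) = -395216/(-313/312 - 3*(-1)*357/1129) = -395216/(-313/312 - 1*(-1071/1129)) = -395216/(-313/312 + 1071/1129) = -395216/(-19225/352248) = -395216*(-352248/19225) = 139214045568/19225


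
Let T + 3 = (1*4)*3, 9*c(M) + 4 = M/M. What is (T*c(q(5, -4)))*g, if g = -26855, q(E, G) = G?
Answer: 80565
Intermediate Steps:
c(M) = -1/3 (c(M) = -4/9 + (M/M)/9 = -4/9 + (1/9)*1 = -4/9 + 1/9 = -1/3)
T = 9 (T = -3 + (1*4)*3 = -3 + 4*3 = -3 + 12 = 9)
(T*c(q(5, -4)))*g = (9*(-1/3))*(-26855) = -3*(-26855) = 80565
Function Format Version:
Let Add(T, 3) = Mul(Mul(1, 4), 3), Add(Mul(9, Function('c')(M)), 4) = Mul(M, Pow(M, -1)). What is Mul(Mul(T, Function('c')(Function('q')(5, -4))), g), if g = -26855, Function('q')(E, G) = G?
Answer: 80565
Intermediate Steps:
Function('c')(M) = Rational(-1, 3) (Function('c')(M) = Add(Rational(-4, 9), Mul(Rational(1, 9), Mul(M, Pow(M, -1)))) = Add(Rational(-4, 9), Mul(Rational(1, 9), 1)) = Add(Rational(-4, 9), Rational(1, 9)) = Rational(-1, 3))
T = 9 (T = Add(-3, Mul(Mul(1, 4), 3)) = Add(-3, Mul(4, 3)) = Add(-3, 12) = 9)
Mul(Mul(T, Function('c')(Function('q')(5, -4))), g) = Mul(Mul(9, Rational(-1, 3)), -26855) = Mul(-3, -26855) = 80565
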